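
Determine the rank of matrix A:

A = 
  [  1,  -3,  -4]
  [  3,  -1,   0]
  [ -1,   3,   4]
rank(A) = 2

Row reduce:
R2 → R2 - (3)·R1
R3 → R3 + (1)·R1
REF = 
  [  1,  -3,  -4]
  [  0,   8,  12]
  [  0,   0,   0]
Pivot columns: 1, 2 → 2 pivots.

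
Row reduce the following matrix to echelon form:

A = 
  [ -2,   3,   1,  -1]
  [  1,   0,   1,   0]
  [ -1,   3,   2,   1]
Row operations:
R2 → R2 + (1/2)·R1
R3 → R3 - (1/2)·R1
R3 → R3 - (1)·R2

Resulting echelon form:
REF = 
  [  -2,    3,    1,   -1]
  [   0,  3/2,  3/2, -1/2]
  [   0,    0,    0,    2]

Rank = 3 (number of non-zero pivot rows).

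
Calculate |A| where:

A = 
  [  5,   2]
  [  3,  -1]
For a 2×2 matrix, det = ad - bc = (5)(-1) - (2)(3) = -11

det(A) = -11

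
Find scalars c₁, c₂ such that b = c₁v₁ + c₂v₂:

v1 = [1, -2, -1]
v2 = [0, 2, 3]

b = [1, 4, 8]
c1 = 1, c2 = 3

b = 1·v1 + 3·v2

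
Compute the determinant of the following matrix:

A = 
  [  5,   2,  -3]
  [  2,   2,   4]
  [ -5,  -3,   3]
26

Cofactor expansion along row 1:
det(A) = (5)·((2)(3) - (4)(-3)) - (2)·((2)(3) - (4)(-5)) + (-3)·((2)(-3) - (2)(-5))
  = (5)(18) - (2)(26) + (-3)(4)
  = 26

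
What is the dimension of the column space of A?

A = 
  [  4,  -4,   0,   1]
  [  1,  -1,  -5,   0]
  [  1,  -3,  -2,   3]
dim(Col(A)) = 3

Row reduce:
R2 → R2 - (1/4)·R1
R3 → R3 - (1/4)·R1
Swap R2 ↔ R3
REF = 
  [   4,   -4,    0,    1]
  [   0,   -2,   -2, 11/4]
  [   0,    0,   -5, -1/4]
Pivot columns: 1, 2, 3 → 3 pivots.
dim(Col(A)) = number of pivot columns = 3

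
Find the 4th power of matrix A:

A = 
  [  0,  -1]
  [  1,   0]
A² = A·A:
A²[1,1] = (0)(0) + (-1)(1) = -1
A²[1,2] = (0)(-1) + (-1)(0) = 0
A²[2,1] = (1)(0) + (0)(1) = 0
A²[2,2] = (1)(-1) + (0)(0) = -1
A² = 
  [ -1,   0]
  [  0,  -1]

A^3 = A^2·A:
A^3[1,1] = (-1)(0) + (0)(1) = 0
A^3[1,2] = (-1)(-1) + (0)(0) = 1
A^3[2,1] = (0)(0) + (-1)(1) = -1
A^3[2,2] = (0)(-1) + (-1)(0) = 0
A^3 = 
  [  0,   1]
  [ -1,   0]

A^4 = A^3·A:
A^4[1,1] = (0)(0) + (1)(1) = 1
A^4[1,2] = (0)(-1) + (1)(0) = 0
A^4[2,1] = (-1)(0) + (0)(1) = 0
A^4[2,2] = (-1)(-1) + (0)(0) = 1
A^4 = 
  [  1,   0]
  [  0,   1]

Therefore
A^4 = 
  [  1,   0]
  [  0,   1]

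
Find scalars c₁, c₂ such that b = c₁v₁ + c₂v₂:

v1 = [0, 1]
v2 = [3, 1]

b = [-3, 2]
c1 = 3, c2 = -1

b = 3·v1 + -1·v2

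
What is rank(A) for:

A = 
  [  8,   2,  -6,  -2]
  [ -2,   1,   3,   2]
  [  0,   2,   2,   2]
rank(A) = 2

Row reduce:
R2 → R2 + (1/4)·R1
R3 → R3 - (4/3)·R2
REF = 
  [  8,   2,  -6,  -2]
  [  0, 3/2, 3/2, 3/2]
  [  0,   0,   0,   0]
Pivot columns: 1, 2 → 2 pivots.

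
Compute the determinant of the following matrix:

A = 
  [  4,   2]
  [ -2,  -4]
For a 2×2 matrix, det = ad - bc = (4)(-4) - (2)(-2) = -12

det(A) = -12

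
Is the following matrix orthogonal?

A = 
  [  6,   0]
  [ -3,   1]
No

AᵀA = 
  [ 45,  -3]
  [ -3,   1]
≠ I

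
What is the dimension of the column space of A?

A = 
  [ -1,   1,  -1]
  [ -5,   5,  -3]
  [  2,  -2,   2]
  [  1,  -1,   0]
Row reduce:
R2 → R2 - (5)·R1
R3 → R3 + (2)·R1
R4 → R4 + (1)·R1
R4 → R4 + (1/2)·R2
REF = 
  [ -1,   1,  -1]
  [  0,   0,   2]
  [  0,   0,   0]
  [  0,   0,   0]
Pivot columns: 1, 3 → 2 pivots.
dim(Col(A)) = number of pivot columns = 2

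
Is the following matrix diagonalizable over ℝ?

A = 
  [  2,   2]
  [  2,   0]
Yes

tr(A) = 2, det(A) = -4
Characteristic polynomial: λ² - tr(A)λ + det(A) = λ² - 2λ - 4
λ² - 2λ - 4 = 0  ⇒  λ = (2 ± √((-2)² - 4·(-4)))/2 = (2 ± √(20))/2
  = 1 + √5,  1 - √5
Eigenvalues: 1 + √5, 1 - √5  (≈ 3.236, -1.236)
The two irrational eigenvalues are distinct (simple), so each has alg. mult. = geom. mult. = 1.
Sum of geometric multiplicities equals n, so A has n independent eigenvectors.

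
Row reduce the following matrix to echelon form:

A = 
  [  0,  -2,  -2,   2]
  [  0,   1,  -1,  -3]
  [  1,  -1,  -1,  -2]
Row operations:
Swap R1 ↔ R3
R3 → R3 + (2)·R2

Resulting echelon form:
REF = 
  [  1,  -1,  -1,  -2]
  [  0,   1,  -1,  -3]
  [  0,   0,  -4,  -4]

Rank = 3 (number of non-zero pivot rows).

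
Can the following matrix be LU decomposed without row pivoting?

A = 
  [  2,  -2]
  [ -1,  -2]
Yes.
A[1,1] = 2 ≠ 0, so Gaussian elimination proceeds without a row swap: multiplier ℓ₂₁ = (-1)/(2) = -1/2, and U[2,2] = -2 - (-1/2)(-2) = -3.
L = 
  [   1,    0]
  [-1/2,    1]
U = 
  [  2,  -2]
  [  0,  -3]
Check row 2 of LU: [(-1/2)(2), (-1/2)(-2) + (-3)] = [-1, -2] = row 2 of A ✓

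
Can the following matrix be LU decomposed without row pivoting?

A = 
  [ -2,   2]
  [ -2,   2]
Yes.
A[1,1] = -2 ≠ 0, so Gaussian elimination proceeds without a row swap: multiplier ℓ₂₁ = (-2)/(-2) = 1, and U[2,2] = 2 - (1)(2) = 0.
L = 
  [  1,   0]
  [  1,   1]
U = 
  [ -2,   2]
  [  0,   0]
Check row 2 of LU: [(1)(-2), (1)(2) + 0] = [-2, 2] = row 2 of A ✓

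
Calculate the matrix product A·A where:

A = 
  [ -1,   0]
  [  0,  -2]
A² = A·A:
A²[1,1] = (-1)(-1) + (0)(0) = 1
A²[1,2] = (-1)(0) + (0)(-2) = 0
A²[2,1] = (0)(-1) + (-2)(0) = 0
A²[2,2] = (0)(0) + (-2)(-2) = 4
A² = 
  [  1,   0]
  [  0,   4]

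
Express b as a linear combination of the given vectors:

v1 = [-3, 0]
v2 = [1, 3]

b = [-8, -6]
c1 = 2, c2 = -2

b = 2·v1 + -2·v2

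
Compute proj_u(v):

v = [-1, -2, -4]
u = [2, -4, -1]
v·u = (-1)(2) + (-2)(-4) + (-4)(-1) = 10
u·u = (2)² + (-4)² + (-1)² = 21
proj_u(v) = (v·u / u·u) × u = (10/21) × u

proj_u(v) = [20/21, -40/21, -10/21]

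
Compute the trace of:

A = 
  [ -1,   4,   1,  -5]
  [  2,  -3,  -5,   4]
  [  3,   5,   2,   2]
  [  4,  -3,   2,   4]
2

tr(A) = -1 + -3 + 2 + 4 = 2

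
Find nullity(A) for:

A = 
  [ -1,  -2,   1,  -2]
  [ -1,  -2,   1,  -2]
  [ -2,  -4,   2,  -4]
nullity(A) = 3

Row reduce:
R2 → R2 - (1)·R1
R3 → R3 - (2)·R1
REF = 
  [ -1,  -2,   1,  -2]
  [  0,   0,   0,   0]
  [  0,   0,   0,   0]
Pivot columns: 1 → 1 pivot.
rank(A) = 1, so nullity(A) = 4 - 1 = 3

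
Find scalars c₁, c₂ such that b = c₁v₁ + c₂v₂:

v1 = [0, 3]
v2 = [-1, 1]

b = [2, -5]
c1 = -1, c2 = -2

b = -1·v1 + -2·v2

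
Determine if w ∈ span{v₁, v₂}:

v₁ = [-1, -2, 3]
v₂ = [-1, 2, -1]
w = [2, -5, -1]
No

Form the augmented matrix and row-reduce:
[v₁|v₂|w] = 
  [ -1,  -1,   2]
  [ -2,   2,  -5]
  [  3,  -1,  -1]
R2 → R2 - (2)·R1
R3 → R3 + (3)·R1
R3 → R3 + (1)·R2
REF = 
  [ -1,  -1,   2]
  [  0,   4,  -9]
  [  0,   0,  -4]

Row 3 reads [0 0 | -4], i.e. 0 = -4, so the system is inconsistent and w ∉ span{v₁, v₂}.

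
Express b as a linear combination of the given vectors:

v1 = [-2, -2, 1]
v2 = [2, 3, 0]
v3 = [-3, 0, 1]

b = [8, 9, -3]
c1 = -3, c2 = 1, c3 = 0

b = -3·v1 + 1·v2 + 0·v3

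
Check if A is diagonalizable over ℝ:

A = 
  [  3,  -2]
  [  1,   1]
No

tr(A) = 4, det(A) = 5
Characteristic polynomial: λ² - tr(A)λ + det(A) = λ² - 4λ + 5
λ² - 4λ + 5 = 0  ⇒  λ = (4 ± √((-4)² - 4·(5)))/2 = (4 ± √(-4))/2
  = 2 + i,  2 - i
Eigenvalues: 2 + i, 2 - i  (≈ 2 + 1i, 2 - 1i)
Has complex eigenvalues (not diagonalizable over ℝ).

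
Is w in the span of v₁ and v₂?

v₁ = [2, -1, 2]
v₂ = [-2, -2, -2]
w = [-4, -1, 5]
No

Form the augmented matrix and row-reduce:
[v₁|v₂|w] = 
  [  2,  -2,  -4]
  [ -1,  -2,  -1]
  [  2,  -2,   5]
R2 → R2 + (1/2)·R1
R3 → R3 - (1)·R1
REF = 
  [  2,  -2,  -4]
  [  0,  -3,  -3]
  [  0,   0,   9]

Row 3 reads [0 0 | 9], i.e. 0 = 9, so the system is inconsistent and w ∉ span{v₁, v₂}.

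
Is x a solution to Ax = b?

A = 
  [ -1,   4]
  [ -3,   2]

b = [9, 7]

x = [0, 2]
No

Ax = [8, 4] ≠ b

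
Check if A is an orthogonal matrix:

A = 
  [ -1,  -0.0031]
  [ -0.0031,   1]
Yes

AᵀA = 
  [  1,   0]
  [  0,   1]
≈ I (equal to I up to the 4-dp rounding of the entries)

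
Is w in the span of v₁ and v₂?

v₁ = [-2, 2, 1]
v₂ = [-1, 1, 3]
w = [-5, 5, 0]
Yes

Form the augmented matrix and row-reduce:
[v₁|v₂|w] = 
  [ -2,  -1,  -5]
  [  2,   1,   5]
  [  1,   3,   0]
R2 → R2 + (1)·R1
R3 → R3 + (1/2)·R1
Swap R2 ↔ R3
REF = 
  [  -2,   -1,   -5]
  [   0,  5/2, -5/2]
  [   0,    0,    0]

No row of the form [0 0 | nonzero], so the system is consistent. Back-substitution gives c₁ = 3, c₂ = -1: w = (3)·v₁ + (-1)·v₂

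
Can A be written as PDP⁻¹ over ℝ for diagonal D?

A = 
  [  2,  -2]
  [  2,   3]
No

tr(A) = 5, det(A) = 10
Characteristic polynomial: λ² - tr(A)λ + det(A) = λ² - 5λ + 10
λ² - 5λ + 10 = 0  ⇒  λ = (5 ± √((-5)² - 4·(10)))/2 = (5 ± √(-15))/2
  = (5 + i√15)/2,  (5 - i√15)/2
Eigenvalues: (5 + i√15)/2, (5 - i√15)/2  (≈ 2.5 + 1.936i, 2.5 - 1.936i)
Has complex eigenvalues (not diagonalizable over ℝ).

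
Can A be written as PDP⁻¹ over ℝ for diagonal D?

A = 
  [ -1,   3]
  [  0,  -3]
Yes

tr(A) = -4, det(A) = 3
Characteristic polynomial: λ² - tr(A)λ + det(A) = λ² + 4λ + 3
λ² + 4λ + 3 = (λ + 3)(λ + 1)
Eigenvalues: -1, -3
λ=-3: alg. mult. = 1, geom. mult. = 2 - rank(A - (-3)I) = 2 - 1 = 1
λ=-1: alg. mult. = 1, geom. mult. = 2 - rank(A - (-1)I) = 2 - 1 = 1
Sum of geometric multiplicities equals n, so A has n independent eigenvectors.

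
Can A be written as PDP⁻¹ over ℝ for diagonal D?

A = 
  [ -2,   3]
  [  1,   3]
Yes

tr(A) = 1, det(A) = -9
Characteristic polynomial: λ² - tr(A)λ + det(A) = λ² - λ - 9
λ² - λ - 9 = 0  ⇒  λ = (1 ± √((-1)² - 4·(-9)))/2 = (1 ± √(37))/2
  = (1 + √37)/2,  (1 - √37)/2
Eigenvalues: (1 + √37)/2, (1 - √37)/2  (≈ 3.541, -2.541)
The two irrational eigenvalues are distinct (simple), so each has alg. mult. = geom. mult. = 1.
Sum of geometric multiplicities equals n, so A has n independent eigenvectors.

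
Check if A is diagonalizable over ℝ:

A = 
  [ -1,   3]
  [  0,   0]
Yes

tr(A) = -1, det(A) = 0
Characteristic polynomial: λ² - tr(A)λ + det(A) = λ² + λ
λ² + λ = λ(λ + 1)
Eigenvalues: 0, -1
λ=-1: alg. mult. = 1, geom. mult. = 2 - rank(A - (-1)I) = 2 - 1 = 1
λ=0: alg. mult. = 1, geom. mult. = 2 - rank(A - (0)I) = 2 - 1 = 1
Sum of geometric multiplicities equals n, so A has n independent eigenvectors.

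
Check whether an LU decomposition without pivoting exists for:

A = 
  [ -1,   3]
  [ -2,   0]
Yes.
A[1,1] = -1 ≠ 0, so Gaussian elimination proceeds without a row swap: multiplier ℓ₂₁ = (-2)/(-1) = 2, and U[2,2] = 0 - (2)(3) = -6.
L = 
  [  1,   0]
  [  2,   1]
U = 
  [ -1,   3]
  [  0,  -6]
Check row 2 of LU: [(2)(-1), (2)(3) + (-6)] = [-2, 0] = row 2 of A ✓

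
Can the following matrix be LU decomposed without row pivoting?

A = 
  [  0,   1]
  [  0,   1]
Yes.
The first column is zero, so A is already upper triangular: L = I, U = A.
L = 
  [  1,   0]
  [  0,   1]
U = 
  [  0,   1]
  [  0,   1]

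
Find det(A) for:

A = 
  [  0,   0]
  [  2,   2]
For a 2×2 matrix, det = ad - bc = (0)(2) - (0)(2) = 0

det(A) = 0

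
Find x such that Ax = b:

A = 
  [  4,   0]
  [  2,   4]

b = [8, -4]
x = [2, -2]

Row reduce the augmented matrix [A|b]:
R2 → R2 - (1/2)·R1
REF = 
  [  4,   0,   8]
  [  0,   4,  -8]

Back-substitution:
x₂ = (-8) / 4 = -2
x₁ = (8 - (0)(-2)) / 4 = 2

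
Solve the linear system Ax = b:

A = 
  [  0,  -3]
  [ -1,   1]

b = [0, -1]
Row reduce the augmented matrix [A|b]:
Swap R1 ↔ R2
REF = 
  [ -1,   1,  -1]
  [  0,  -3,   0]

Back-substitution:
x₂ = 0 / (-3) = 0
x₁ = (-1 - (1)(0)) / (-1) = 1

x = [1, 0]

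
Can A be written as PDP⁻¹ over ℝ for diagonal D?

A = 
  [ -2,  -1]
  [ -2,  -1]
Yes

tr(A) = -3, det(A) = 0
Characteristic polynomial: λ² - tr(A)λ + det(A) = λ² + 3λ
λ² + 3λ = λ(λ + 3)
Eigenvalues: 0, -3
λ=-3: alg. mult. = 1, geom. mult. = 2 - rank(A - (-3)I) = 2 - 1 = 1
λ=0: alg. mult. = 1, geom. mult. = 2 - rank(A - (0)I) = 2 - 1 = 1
Sum of geometric multiplicities equals n, so A has n independent eigenvectors.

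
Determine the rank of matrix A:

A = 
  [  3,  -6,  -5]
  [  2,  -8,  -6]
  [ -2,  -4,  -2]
Row reduce:
R2 → R2 - (2/3)·R1
R3 → R3 + (2/3)·R1
R3 → R3 - (2)·R2
REF = 
  [   3,   -6,   -5]
  [   0,   -4, -8/3]
  [   0,    0,    0]
Pivot columns: 1, 2 → 2 pivots.

rank(A) = 2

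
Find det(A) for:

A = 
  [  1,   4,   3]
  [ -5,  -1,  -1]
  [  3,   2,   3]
Cofactor expansion along row 1:
det(A) = (1)·((-1)(3) - (-1)(2)) - (4)·((-5)(3) - (-1)(3)) + (3)·((-5)(2) - (-1)(3))
  = (1)(-1) - (4)(-12) + (3)(-7)
  = 26

det(A) = 26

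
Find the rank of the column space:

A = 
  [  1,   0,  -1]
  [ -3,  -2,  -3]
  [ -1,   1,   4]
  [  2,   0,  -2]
dim(Col(A)) = 2

Row reduce:
R2 → R2 + (3)·R1
R3 → R3 + (1)·R1
R4 → R4 - (2)·R1
R3 → R3 + (1/2)·R2
REF = 
  [  1,   0,  -1]
  [  0,  -2,  -6]
  [  0,   0,   0]
  [  0,   0,   0]
Pivot columns: 1, 2 → 2 pivots.
dim(Col(A)) = number of pivot columns = 2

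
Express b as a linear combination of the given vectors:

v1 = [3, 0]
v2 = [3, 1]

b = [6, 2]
c1 = 0, c2 = 2

b = 0·v1 + 2·v2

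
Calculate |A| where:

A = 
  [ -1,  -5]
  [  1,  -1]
6

For a 2×2 matrix, det = ad - bc = (-1)(-1) - (-5)(1) = 6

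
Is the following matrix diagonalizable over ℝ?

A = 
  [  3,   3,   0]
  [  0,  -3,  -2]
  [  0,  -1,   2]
Yes

Characteristic polynomial: det(λI - A) = λ³ - 2λ² - 11λ + 24
Testing integer divisors of the constant term: p(3) = 0, so (λ - 3) is a factor:
p(λ) = (λ - 3)(λ² + λ - 8)
λ² + λ - 8 = 0  ⇒  λ = (-1 ± √((1)² - 4·(-8)))/2 = (-1 ± √(33))/2
  = (-1 + √33)/2,  (-1 - √33)/2
Eigenvalues: 3, (-1 + √33)/2, (-1 - √33)/2  (≈ 3, 2.372, -3.372)
The two irrational eigenvalues are distinct (simple), so each has alg. mult. = geom. mult. = 1.
λ=3: alg. mult. = 1, geom. mult. = 3 - rank(A - (3)I) = 3 - 2 = 1
Sum of geometric multiplicities equals n, so A has n independent eigenvectors.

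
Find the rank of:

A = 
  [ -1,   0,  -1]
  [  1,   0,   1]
rank(A) = 1

Row reduce:
R2 → R2 + (1)·R1
REF = 
  [ -1,   0,  -1]
  [  0,   0,   0]
Pivot columns: 1 → 1 pivot.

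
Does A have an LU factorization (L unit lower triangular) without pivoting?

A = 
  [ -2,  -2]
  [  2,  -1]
Yes.
A[1,1] = -2 ≠ 0, so Gaussian elimination proceeds without a row swap: multiplier ℓ₂₁ = (2)/(-2) = -1, and U[2,2] = -1 - (-1)(-2) = -3.
L = 
  [  1,   0]
  [ -1,   1]
U = 
  [ -2,  -2]
  [  0,  -3]
Check row 2 of LU: [(-1)(-2), (-1)(-2) + (-3)] = [2, -1] = row 2 of A ✓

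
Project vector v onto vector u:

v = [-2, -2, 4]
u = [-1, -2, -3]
proj_u(v) = [3/7, 6/7, 9/7]

v·u = (-2)(-1) + (-2)(-2) + (4)(-3) = -6
u·u = (-1)² + (-2)² + (-3)² = 14
proj_u(v) = (v·u / u·u) × u = (-6/14) × u = (-3/7) × u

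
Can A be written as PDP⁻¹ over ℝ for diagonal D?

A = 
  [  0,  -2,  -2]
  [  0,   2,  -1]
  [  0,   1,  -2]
Yes

Characteristic polynomial: det(λI - A) = λ³ - 3λ
The constant term is 0, so λ = 0 is a root: p(λ) = λ(λ² - 3)
λ² - 3 = 0  ⇒  λ = (0 ± √((0)² - 4·(-3)))/2 = (0 ± √(12))/2
  = √3,  -√3
Eigenvalues: 0, √3, -√3  (≈ 0, 1.732, -1.732)
The two irrational eigenvalues are distinct (simple), so each has alg. mult. = geom. mult. = 1.
λ=0: alg. mult. = 1, geom. mult. = 3 - rank(A - (0)I) = 3 - 2 = 1
Sum of geometric multiplicities equals n, so A has n independent eigenvectors.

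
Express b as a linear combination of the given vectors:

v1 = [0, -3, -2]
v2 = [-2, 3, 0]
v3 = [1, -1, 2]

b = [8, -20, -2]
c1 = 3, c2 = -3, c3 = 2

b = 3·v1 + -3·v2 + 2·v3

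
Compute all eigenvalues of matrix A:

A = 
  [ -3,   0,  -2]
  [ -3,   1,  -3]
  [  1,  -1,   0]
Characteristic polynomial: det(λI - A) = λ³ + 2λ² - 4λ - 5
Testing integer divisors of the constant term: p(-1) = 0, so (λ + 1) is a factor:
p(λ) = (λ + 1)(λ² + λ - 5)
λ² + λ - 5 = 0  ⇒  λ = (-1 ± √((1)² - 4·(-5)))/2 = (-1 ± √(21))/2
  = (-1 + √21)/2,  (-1 - √21)/2

λ = -1, (-1 + √21)/2, (-1 - √21)/2  (≈ -1, 1.791, -2.791)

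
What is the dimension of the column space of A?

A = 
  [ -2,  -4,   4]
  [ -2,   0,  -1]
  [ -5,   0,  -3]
dim(Col(A)) = 3

Row reduce:
R2 → R2 - (1)·R1
R3 → R3 - (5/2)·R1
R3 → R3 - (5/2)·R2
REF = 
  [  -2,   -4,    4]
  [   0,    4,   -5]
  [   0,    0, -1/2]
Pivot columns: 1, 2, 3 → 3 pivots.
dim(Col(A)) = number of pivot columns = 3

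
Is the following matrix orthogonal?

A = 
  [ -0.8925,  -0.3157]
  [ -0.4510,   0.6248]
No

AᵀA = 
  [  1,   0]
  [  0,   0.4900]
≠ I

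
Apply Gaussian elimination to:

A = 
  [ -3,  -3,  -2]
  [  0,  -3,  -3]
Row operations:
No row operations needed (already in echelon form).

Resulting echelon form:
REF = 
  [ -3,  -3,  -2]
  [  0,  -3,  -3]

Rank = 2 (number of non-zero pivot rows).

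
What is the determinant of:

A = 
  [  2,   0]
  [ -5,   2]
4

For a 2×2 matrix, det = ad - bc = (2)(2) - (0)(-5) = 4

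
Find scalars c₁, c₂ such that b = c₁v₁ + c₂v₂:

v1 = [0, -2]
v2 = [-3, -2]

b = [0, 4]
c1 = -2, c2 = 0

b = -2·v1 + 0·v2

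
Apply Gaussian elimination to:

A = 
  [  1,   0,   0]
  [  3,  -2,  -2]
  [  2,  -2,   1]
Row operations:
R2 → R2 - (3)·R1
R3 → R3 - (2)·R1
R3 → R3 - (1)·R2

Resulting echelon form:
REF = 
  [  1,   0,   0]
  [  0,  -2,  -2]
  [  0,   0,   3]

Rank = 3 (number of non-zero pivot rows).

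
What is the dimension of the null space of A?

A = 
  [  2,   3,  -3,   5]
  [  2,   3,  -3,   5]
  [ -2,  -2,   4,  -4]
nullity(A) = 2

Row reduce:
R2 → R2 - (1)·R1
R3 → R3 + (1)·R1
Swap R2 ↔ R3
REF = 
  [  2,   3,  -3,   5]
  [  0,   1,   1,   1]
  [  0,   0,   0,   0]
Pivot columns: 1, 2 → 2 pivots.
rank(A) = 2, so nullity(A) = 4 - 2 = 2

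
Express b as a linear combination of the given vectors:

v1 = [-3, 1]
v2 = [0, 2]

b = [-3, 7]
c1 = 1, c2 = 3

b = 1·v1 + 3·v2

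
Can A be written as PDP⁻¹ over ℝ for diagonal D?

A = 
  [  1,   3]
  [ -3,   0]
No

tr(A) = 1, det(A) = 9
Characteristic polynomial: λ² - tr(A)λ + det(A) = λ² - λ + 9
λ² - λ + 9 = 0  ⇒  λ = (1 ± √((-1)² - 4·(9)))/2 = (1 ± √(-35))/2
  = (1 + i√35)/2,  (1 - i√35)/2
Eigenvalues: (1 + i√35)/2, (1 - i√35)/2  (≈ 0.5 + 2.958i, 0.5 - 2.958i)
Has complex eigenvalues (not diagonalizable over ℝ).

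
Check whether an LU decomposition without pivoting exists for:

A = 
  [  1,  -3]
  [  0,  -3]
Yes.
A[1,1] = 1 ≠ 0, so Gaussian elimination proceeds without a row swap: multiplier ℓ₂₁ = (0)/(1) = 0, and U[2,2] = -3 - (0)(-3) = -3.
L = 
  [  1,   0]
  [  0,   1]
U = 
  [  1,  -3]
  [  0,  -3]
Check row 2 of LU: [(0)(1), (0)(-3) + (-3)] = [0, -3] = row 2 of A ✓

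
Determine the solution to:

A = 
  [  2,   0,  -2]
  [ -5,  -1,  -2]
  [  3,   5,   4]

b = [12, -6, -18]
Row reduce the augmented matrix [A|b]:
R2 → R2 + (5/2)·R1
R3 → R3 - (3/2)·R1
R3 → R3 + (5)·R2
REF = 
  [  2,   0,  -2,  12]
  [  0,  -1,  -7,  24]
  [  0,   0, -28,  84]

Back-substitution:
x₃ = 84 / (-28) = -3
x₂ = (24 - (-7)(-3)) / (-1) = -3
x₁ = (12 - (0)(-3) - (-2)(-3)) / 2 = 3

x = [3, -3, -3]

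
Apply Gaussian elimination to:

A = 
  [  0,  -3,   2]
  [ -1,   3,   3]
Row operations:
Swap R1 ↔ R2

Resulting echelon form:
REF = 
  [ -1,   3,   3]
  [  0,  -3,   2]

Rank = 2 (number of non-zero pivot rows).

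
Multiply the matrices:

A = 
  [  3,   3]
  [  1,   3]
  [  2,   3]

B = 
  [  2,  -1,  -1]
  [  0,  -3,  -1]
AB = 
  [  6, -12,  -6]
  [  2, -10,  -4]
  [  4, -11,  -5]

A is 3×2 and B is 2×3, so AB is 3×3. Each entry is (row of A)·(column of B):
AB[1,1] = (3)(2) + (3)(0) = 6
AB[1,2] = (3)(-1) + (3)(-3) = -12
AB[1,3] = (3)(-1) + (3)(-1) = -6
AB[2,1] = (1)(2) + (3)(0) = 2
AB[2,2] = (1)(-1) + (3)(-3) = -10
AB[2,3] = (1)(-1) + (3)(-1) = -4
AB[3,1] = (2)(2) + (3)(0) = 4
AB[3,2] = (2)(-1) + (3)(-3) = -11
AB[3,3] = (2)(-1) + (3)(-1) = -5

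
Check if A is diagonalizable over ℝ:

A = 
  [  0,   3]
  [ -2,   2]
No

tr(A) = 2, det(A) = 6
Characteristic polynomial: λ² - tr(A)λ + det(A) = λ² - 2λ + 6
λ² - 2λ + 6 = 0  ⇒  λ = (2 ± √((-2)² - 4·(6)))/2 = (2 ± √(-20))/2
  = 1 + i√5,  1 - i√5
Eigenvalues: 1 + i√5, 1 - i√5  (≈ 1 + 2.236i, 1 - 2.236i)
Has complex eigenvalues (not diagonalizable over ℝ).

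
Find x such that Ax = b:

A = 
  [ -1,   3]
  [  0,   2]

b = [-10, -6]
x = [1, -3]

Row reduce the augmented matrix [A|b]:
(already in echelon form)
REF = 
  [ -1,   3, -10]
  [  0,   2,  -6]

Back-substitution:
x₂ = (-6) / 2 = -3
x₁ = (-10 - (3)(-3)) / (-1) = 1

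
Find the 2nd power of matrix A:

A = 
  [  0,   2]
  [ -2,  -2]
A² = A·A:
A²[1,1] = (0)(0) + (2)(-2) = -4
A²[1,2] = (0)(2) + (2)(-2) = -4
A²[2,1] = (-2)(0) + (-2)(-2) = 4
A²[2,2] = (-2)(2) + (-2)(-2) = 0
A² = 
  [ -4,  -4]
  [  4,   0]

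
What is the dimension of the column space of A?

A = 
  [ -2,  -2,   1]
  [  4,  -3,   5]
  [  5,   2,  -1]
dim(Col(A)) = 3

Row reduce:
R2 → R2 + (2)·R1
R3 → R3 + (5/2)·R1
R3 → R3 - (3/7)·R2
REF = 
  [  -2,   -2,    1]
  [   0,   -7,    7]
  [   0,    0, -3/2]
Pivot columns: 1, 2, 3 → 3 pivots.
dim(Col(A)) = number of pivot columns = 3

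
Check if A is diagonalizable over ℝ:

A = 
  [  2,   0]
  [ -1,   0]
Yes

tr(A) = 2, det(A) = 0
Characteristic polynomial: λ² - tr(A)λ + det(A) = λ² - 2λ
λ² - 2λ = λ(λ - 2)
Eigenvalues: 2, 0
λ=0: alg. mult. = 1, geom. mult. = 2 - rank(A - (0)I) = 2 - 1 = 1
λ=2: alg. mult. = 1, geom. mult. = 2 - rank(A - (2)I) = 2 - 1 = 1
Sum of geometric multiplicities equals n, so A has n independent eigenvectors.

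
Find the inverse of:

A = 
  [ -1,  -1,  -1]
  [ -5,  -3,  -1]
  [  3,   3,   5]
det(A) = (-1)·((-3)(5) - (-1)(3)) - (-1)·((-5)(5) - (-1)(3)) + (-1)·((-5)(3) - (-3)(3))
  = (-1)(-12) - (-1)(-22) + (-1)(-6)
  = -4
det(A) = -4 ≠ 0, so A is invertible.

Cofactors Cᵢⱼ = (-1)ⁱ⁺ʲ·Mᵢⱼ:
C = 
  [-12,  22,  -6]
  [  2,  -2,   0]
  [ -2,   4,  -2]

adj(A) = Cᵀ:
adj(A) = 
  [-12,   2,  -2]
  [ 22,  -2,   4]
  [ -6,   0,  -2]

A⁻¹ = (-1/4) · adj(A):
A⁻¹ = 
  [    3,  -1/2,   1/2]
  [-11/2,   1/2,    -1]
  [  3/2,     0,   1/2]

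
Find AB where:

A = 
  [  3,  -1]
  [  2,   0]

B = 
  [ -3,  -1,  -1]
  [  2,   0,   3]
AB = 
  [-11,  -3,  -6]
  [ -6,  -2,  -2]

A is 2×2 and B is 2×3, so AB is 2×3. Each entry is (row of A)·(column of B):
AB[1,1] = (3)(-3) + (-1)(2) = -11
AB[1,2] = (3)(-1) + (-1)(0) = -3
AB[1,3] = (3)(-1) + (-1)(3) = -6
AB[2,1] = (2)(-3) + (0)(2) = -6
AB[2,2] = (2)(-1) + (0)(0) = -2
AB[2,3] = (2)(-1) + (0)(3) = -2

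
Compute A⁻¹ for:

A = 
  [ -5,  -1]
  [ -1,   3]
det(A) = (-5)(3) - (-1)(-1) = -16
For a 2×2 matrix, A⁻¹ = (1/det(A)) · [[d, -b], [-c, a]]
    = (-1/16) · [[3, 1], [1, -5]]

A⁻¹ = 
  [-3/16, -1/16]
  [-1/16,  5/16]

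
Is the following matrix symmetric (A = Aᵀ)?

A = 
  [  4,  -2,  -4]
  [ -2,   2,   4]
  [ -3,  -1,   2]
No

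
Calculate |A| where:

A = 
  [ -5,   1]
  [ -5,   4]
-15

For a 2×2 matrix, det = ad - bc = (-5)(4) - (1)(-5) = -15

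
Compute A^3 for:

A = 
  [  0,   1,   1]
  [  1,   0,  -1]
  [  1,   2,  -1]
A^3 = 
  [  0,  -2,   2]
  [  1,   3,  -2]
  [ -1,   1,   2]

A² = A·A:
A²[1,1] = (0)(0) + (1)(1) + (1)(1) = 2
A²[1,2] = (0)(1) + (1)(0) + (1)(2) = 2
A²[1,3] = (0)(1) + (1)(-1) + (1)(-1) = -2
A²[2,1] = (1)(0) + (0)(1) + (-1)(1) = -1
A²[2,2] = (1)(1) + (0)(0) + (-1)(2) = -1
A²[2,3] = (1)(1) + (0)(-1) + (-1)(-1) = 2
A²[3,1] = (1)(0) + (2)(1) + (-1)(1) = 1
A²[3,2] = (1)(1) + (2)(0) + (-1)(2) = -1
A²[3,3] = (1)(1) + (2)(-1) + (-1)(-1) = 0
A² = 
  [  2,   2,  -2]
  [ -1,  -1,   2]
  [  1,  -1,   0]

A^3 = A^2·A:
A^3[1,1] = (2)(0) + (2)(1) + (-2)(1) = 0
A^3[1,2] = (2)(1) + (2)(0) + (-2)(2) = -2
A^3[1,3] = (2)(1) + (2)(-1) + (-2)(-1) = 2
A^3[2,1] = (-1)(0) + (-1)(1) + (2)(1) = 1
A^3[2,2] = (-1)(1) + (-1)(0) + (2)(2) = 3
A^3[2,3] = (-1)(1) + (-1)(-1) + (2)(-1) = -2
A^3[3,1] = (1)(0) + (-1)(1) + (0)(1) = -1
A^3[3,2] = (1)(1) + (-1)(0) + (0)(2) = 1
A^3[3,3] = (1)(1) + (-1)(-1) + (0)(-1) = 2
A^3 = 
  [  0,  -2,   2]
  [  1,   3,  -2]
  [ -1,   1,   2]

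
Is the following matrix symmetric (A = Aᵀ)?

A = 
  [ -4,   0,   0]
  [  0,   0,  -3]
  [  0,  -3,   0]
Yes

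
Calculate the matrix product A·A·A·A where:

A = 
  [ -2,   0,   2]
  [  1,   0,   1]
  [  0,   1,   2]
A^4 = 
  [ 12,  10,   8]
  [ -6,   5,  24]
  [  5,  14,  33]

A² = A·A:
A²[1,1] = (-2)(-2) + (0)(1) + (2)(0) = 4
A²[1,2] = (-2)(0) + (0)(0) + (2)(1) = 2
A²[1,3] = (-2)(2) + (0)(1) + (2)(2) = 0
A²[2,1] = (1)(-2) + (0)(1) + (1)(0) = -2
A²[2,2] = (1)(0) + (0)(0) + (1)(1) = 1
A²[2,3] = (1)(2) + (0)(1) + (1)(2) = 4
A²[3,1] = (0)(-2) + (1)(1) + (2)(0) = 1
A²[3,2] = (0)(0) + (1)(0) + (2)(1) = 2
A²[3,3] = (0)(2) + (1)(1) + (2)(2) = 5
A² = 
  [  4,   2,   0]
  [ -2,   1,   4]
  [  1,   2,   5]

A^3 = A^2·A:
A^3[1,1] = (4)(-2) + (2)(1) + (0)(0) = -6
A^3[1,2] = (4)(0) + (2)(0) + (0)(1) = 0
A^3[1,3] = (4)(2) + (2)(1) + (0)(2) = 10
A^3[2,1] = (-2)(-2) + (1)(1) + (4)(0) = 5
A^3[2,2] = (-2)(0) + (1)(0) + (4)(1) = 4
A^3[2,3] = (-2)(2) + (1)(1) + (4)(2) = 5
A^3[3,1] = (1)(-2) + (2)(1) + (5)(0) = 0
A^3[3,2] = (1)(0) + (2)(0) + (5)(1) = 5
A^3[3,3] = (1)(2) + (2)(1) + (5)(2) = 14
A^3 = 
  [ -6,   0,  10]
  [  5,   4,   5]
  [  0,   5,  14]

A^4 = A^3·A:
A^4[1,1] = (-6)(-2) + (0)(1) + (10)(0) = 12
A^4[1,2] = (-6)(0) + (0)(0) + (10)(1) = 10
A^4[1,3] = (-6)(2) + (0)(1) + (10)(2) = 8
A^4[2,1] = (5)(-2) + (4)(1) + (5)(0) = -6
A^4[2,2] = (5)(0) + (4)(0) + (5)(1) = 5
A^4[2,3] = (5)(2) + (4)(1) + (5)(2) = 24
A^4[3,1] = (0)(-2) + (5)(1) + (14)(0) = 5
A^4[3,2] = (0)(0) + (5)(0) + (14)(1) = 14
A^4[3,3] = (0)(2) + (5)(1) + (14)(2) = 33
A^4 = 
  [ 12,  10,   8]
  [ -6,   5,  24]
  [  5,  14,  33]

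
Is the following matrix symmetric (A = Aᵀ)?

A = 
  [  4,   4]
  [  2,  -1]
No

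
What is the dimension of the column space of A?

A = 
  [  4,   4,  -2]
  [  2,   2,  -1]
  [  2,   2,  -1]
Row reduce:
R2 → R2 - (1/2)·R1
R3 → R3 - (1/2)·R1
REF = 
  [  4,   4,  -2]
  [  0,   0,   0]
  [  0,   0,   0]
Pivot columns: 1 → 1 pivot.
dim(Col(A)) = number of pivot columns = 1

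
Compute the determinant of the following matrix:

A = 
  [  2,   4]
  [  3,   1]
-10

For a 2×2 matrix, det = ad - bc = (2)(1) - (4)(3) = -10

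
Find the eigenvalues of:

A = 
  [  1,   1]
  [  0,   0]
λ = 1, 0

tr(A) = 1, det(A) = 0
Characteristic polynomial: λ² - tr(A)λ + det(A) = λ² - λ
λ² - λ = λ(λ - 1)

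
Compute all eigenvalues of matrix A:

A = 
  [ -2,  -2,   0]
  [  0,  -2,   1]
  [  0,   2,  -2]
λ = -2, -2 + √2, -2 - √2  (≈ -2, -0.5858, -3.414)

Characteristic polynomial: det(λI - A) = λ³ + 6λ² + 10λ + 4
Testing integer divisors of the constant term: p(-2) = 0, so (λ + 2) is a factor:
p(λ) = (λ + 2)(λ² + 4λ + 2)
λ² + 4λ + 2 = 0  ⇒  λ = (-4 ± √((4)² - 4·(2)))/2 = (-4 ± √(8))/2
  = -2 + √2,  -2 - √2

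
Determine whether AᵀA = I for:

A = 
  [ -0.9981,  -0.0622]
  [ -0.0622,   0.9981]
Yes

AᵀA = 
  [  1.0001,   0]
  [  0,   1.0001]
≈ I (equal to I up to the 4-dp rounding of the entries)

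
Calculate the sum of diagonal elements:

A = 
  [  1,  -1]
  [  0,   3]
4

tr(A) = 1 + 3 = 4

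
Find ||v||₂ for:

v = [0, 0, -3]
3

||v||₂ = √((0)² + (0)² + (-3)²) = √9 = 3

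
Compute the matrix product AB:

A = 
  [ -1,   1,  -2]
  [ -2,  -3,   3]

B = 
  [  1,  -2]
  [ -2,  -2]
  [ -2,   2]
A is 2×3 and B is 3×2, so AB is 2×2. Each entry is (row of A)·(column of B):
AB[1,1] = (-1)(1) + (1)(-2) + (-2)(-2) = 1
AB[1,2] = (-1)(-2) + (1)(-2) + (-2)(2) = -4
AB[2,1] = (-2)(1) + (-3)(-2) + (3)(-2) = -2
AB[2,2] = (-2)(-2) + (-3)(-2) + (3)(2) = 16

AB = 
  [  1,  -4]
  [ -2,  16]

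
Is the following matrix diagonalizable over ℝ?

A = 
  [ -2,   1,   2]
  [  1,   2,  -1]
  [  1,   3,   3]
No

Characteristic polynomial: det(λI - A) = λ³ - 3λ² - 4λ + 20
By the rational root theorem any rational root is an integer dividing 20; none of those is a root, so p(λ) has no rational roots and hence (being an irreducible cubic) no repeated roots.
Discriminant of the cubic: Δ = -3920
Δ < 0 ⇒ one real eigenvalue and a complex-conjugate pair: λ ≈ -2.345, 2.672 + 1.179i, 2.672 - 1.179i
Has complex eigenvalues (not diagonalizable over ℝ).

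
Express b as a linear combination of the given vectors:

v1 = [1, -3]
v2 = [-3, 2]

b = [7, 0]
c1 = -2, c2 = -3

b = -2·v1 + -3·v2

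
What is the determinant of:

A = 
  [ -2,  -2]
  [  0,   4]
-8

For a 2×2 matrix, det = ad - bc = (-2)(4) - (-2)(0) = -8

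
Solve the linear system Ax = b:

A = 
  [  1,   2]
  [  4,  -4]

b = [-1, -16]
x = [-3, 1]

Row reduce the augmented matrix [A|b]:
R2 → R2 - (4)·R1
REF = 
  [  1,   2,  -1]
  [  0, -12, -12]

Back-substitution:
x₂ = (-12) / (-12) = 1
x₁ = (-1 - (2)(1)) / 1 = -3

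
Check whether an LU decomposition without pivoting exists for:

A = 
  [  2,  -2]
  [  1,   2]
Yes.
A[1,1] = 2 ≠ 0, so Gaussian elimination proceeds without a row swap: multiplier ℓ₂₁ = (1)/(2) = 1/2, and U[2,2] = 2 - (1/2)(-2) = 3.
L = 
  [  1,   0]
  [1/2,   1]
U = 
  [  2,  -2]
  [  0,   3]
Check row 2 of LU: [(1/2)(2), (1/2)(-2) + 3] = [1, 2] = row 2 of A ✓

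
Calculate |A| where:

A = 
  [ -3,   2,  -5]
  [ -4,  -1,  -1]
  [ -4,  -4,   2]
Cofactor expansion along row 1:
det(A) = (-3)·((-1)(2) - (-1)(-4)) - (2)·((-4)(2) - (-1)(-4)) + (-5)·((-4)(-4) - (-1)(-4))
  = (-3)(-6) - (2)(-12) + (-5)(12)
  = -18

det(A) = -18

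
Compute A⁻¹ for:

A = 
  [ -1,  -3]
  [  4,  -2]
det(A) = (-1)(-2) - (-3)(4) = 14
For a 2×2 matrix, A⁻¹ = (1/det(A)) · [[d, -b], [-c, a]]
    = (1/14) · [[-2, 3], [-4, -1]]

A⁻¹ = 
  [ -1/7,  3/14]
  [ -2/7, -1/14]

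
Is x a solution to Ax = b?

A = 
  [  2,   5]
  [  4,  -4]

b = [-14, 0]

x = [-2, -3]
No

Ax = [-19, 4] ≠ b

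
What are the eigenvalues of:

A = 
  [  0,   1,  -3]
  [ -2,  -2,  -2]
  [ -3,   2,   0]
Characteristic polynomial: det(λI - A) = λ³ + 2λ² - 3λ - 36
Testing integer divisors of the constant term: p(3) = 0, so (λ - 3) is a factor:
p(λ) = (λ - 3)(λ² + 5λ + 12)
λ² + 5λ + 12 = 0  ⇒  λ = (-5 ± √((5)² - 4·(12)))/2 = (-5 ± √(-23))/2
  = (-5 + i√23)/2,  (-5 - i√23)/2

λ = 3, (-5 + i√23)/2, (-5 - i√23)/2  (≈ 3, -2.5 + 2.398i, -2.5 - 2.398i)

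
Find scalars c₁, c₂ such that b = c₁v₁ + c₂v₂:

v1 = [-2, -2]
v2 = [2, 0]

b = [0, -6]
c1 = 3, c2 = 3

b = 3·v1 + 3·v2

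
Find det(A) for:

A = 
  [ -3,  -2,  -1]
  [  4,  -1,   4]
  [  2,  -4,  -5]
-105

Cofactor expansion along row 1:
det(A) = (-3)·((-1)(-5) - (4)(-4)) - (-2)·((4)(-5) - (4)(2)) + (-1)·((4)(-4) - (-1)(2))
  = (-3)(21) - (-2)(-28) + (-1)(-14)
  = -105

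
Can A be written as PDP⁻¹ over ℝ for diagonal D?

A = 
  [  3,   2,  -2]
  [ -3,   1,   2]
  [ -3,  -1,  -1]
No

Characteristic polynomial: det(λI - A) = λ³ - 3λ² + λ + 27
By the rational root theorem any rational root is an integer dividing 27; none of those is a root, so p(λ) has no rational roots and hence (being an irreducible cubic) no repeated roots.
Discriminant of the cubic: Δ = -18220
Δ < 0 ⇒ one real eigenvalue and a complex-conjugate pair: λ ≈ 2.594 + 2.37i, 2.594 - 2.37i, -2.187
Has complex eigenvalues (not diagonalizable over ℝ).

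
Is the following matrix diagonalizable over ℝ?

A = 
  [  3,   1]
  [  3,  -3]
Yes

tr(A) = 0, det(A) = -12
Characteristic polynomial: λ² - tr(A)λ + det(A) = λ² - 12
λ² - 12 = 0  ⇒  λ = (0 ± √((0)² - 4·(-12)))/2 = (0 ± √(48))/2
  = 2√3,  -2√3
Eigenvalues: 2√3, -2√3  (≈ 3.464, -3.464)
The two irrational eigenvalues are distinct (simple), so each has alg. mult. = geom. mult. = 1.
Sum of geometric multiplicities equals n, so A has n independent eigenvectors.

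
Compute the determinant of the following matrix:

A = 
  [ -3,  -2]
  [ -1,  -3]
For a 2×2 matrix, det = ad - bc = (-3)(-3) - (-2)(-1) = 7

det(A) = 7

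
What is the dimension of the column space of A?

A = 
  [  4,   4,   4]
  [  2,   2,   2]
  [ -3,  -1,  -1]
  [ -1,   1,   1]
dim(Col(A)) = 2

Row reduce:
R2 → R2 - (1/2)·R1
R3 → R3 + (3/4)·R1
R4 → R4 + (1/4)·R1
Swap R2 ↔ R3
R4 → R4 - (1)·R2
REF = 
  [  4,   4,   4]
  [  0,   2,   2]
  [  0,   0,   0]
  [  0,   0,   0]
Pivot columns: 1, 2 → 2 pivots.
dim(Col(A)) = number of pivot columns = 2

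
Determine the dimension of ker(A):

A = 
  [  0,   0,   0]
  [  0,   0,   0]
nullity(A) = 3

Row reduce:
(no row operations needed)
REF = 
  [  0,   0,   0]
  [  0,   0,   0]
Pivot columns: none → 0 pivots.
rank(A) = 0, so nullity(A) = 3 - 0 = 3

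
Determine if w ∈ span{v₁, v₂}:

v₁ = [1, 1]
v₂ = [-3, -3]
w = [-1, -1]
Yes

Form the augmented matrix and row-reduce:
[v₁|v₂|w] = 
  [  1,  -3,  -1]
  [  1,  -3,  -1]
R2 → R2 - (1)·R1
REF = 
  [  1,  -3,  -1]
  [  0,   0,   0]

No row of the form [0 0 | nonzero], so the system is consistent. Back-substitution gives c₁ = -1, c₂ = 0: w = (-1)·v₁ + (0)·v₂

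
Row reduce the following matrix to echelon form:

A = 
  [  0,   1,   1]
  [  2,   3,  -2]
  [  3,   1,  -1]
Row operations:
Swap R1 ↔ R2
R3 → R3 - (3/2)·R1
R3 → R3 + (7/2)·R2

Resulting echelon form:
REF = 
  [   2,    3,   -2]
  [   0,    1,    1]
  [   0,    0, 11/2]

Rank = 3 (number of non-zero pivot rows).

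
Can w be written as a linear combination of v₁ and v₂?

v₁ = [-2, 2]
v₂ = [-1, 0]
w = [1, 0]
Yes

Form the augmented matrix and row-reduce:
[v₁|v₂|w] = 
  [ -2,  -1,   1]
  [  2,   0,   0]
R2 → R2 + (1)·R1
REF = 
  [ -2,  -1,   1]
  [  0,  -1,   1]

No row of the form [0 0 | nonzero], so the system is consistent. Back-substitution gives c₁ = 0, c₂ = -1: w = (0)·v₁ + (-1)·v₂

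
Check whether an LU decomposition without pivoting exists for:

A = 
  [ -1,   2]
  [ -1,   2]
Yes.
A[1,1] = -1 ≠ 0, so Gaussian elimination proceeds without a row swap: multiplier ℓ₂₁ = (-1)/(-1) = 1, and U[2,2] = 2 - (1)(2) = 0.
L = 
  [  1,   0]
  [  1,   1]
U = 
  [ -1,   2]
  [  0,   0]
Check row 2 of LU: [(1)(-1), (1)(2) + 0] = [-1, 2] = row 2 of A ✓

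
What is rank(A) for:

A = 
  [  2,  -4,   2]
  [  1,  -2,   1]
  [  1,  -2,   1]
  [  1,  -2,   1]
rank(A) = 1

Row reduce:
R2 → R2 - (1/2)·R1
R3 → R3 - (1/2)·R1
R4 → R4 - (1/2)·R1
REF = 
  [  2,  -4,   2]
  [  0,   0,   0]
  [  0,   0,   0]
  [  0,   0,   0]
Pivot columns: 1 → 1 pivot.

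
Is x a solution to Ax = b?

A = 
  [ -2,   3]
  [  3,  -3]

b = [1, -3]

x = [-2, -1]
Yes

Ax = [1, -3] = b ✓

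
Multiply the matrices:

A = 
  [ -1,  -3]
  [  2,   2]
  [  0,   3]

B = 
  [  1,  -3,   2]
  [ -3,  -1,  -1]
AB = 
  [  8,   6,   1]
  [ -4,  -8,   2]
  [ -9,  -3,  -3]

A is 3×2 and B is 2×3, so AB is 3×3. Each entry is (row of A)·(column of B):
AB[1,1] = (-1)(1) + (-3)(-3) = 8
AB[1,2] = (-1)(-3) + (-3)(-1) = 6
AB[1,3] = (-1)(2) + (-3)(-1) = 1
AB[2,1] = (2)(1) + (2)(-3) = -4
AB[2,2] = (2)(-3) + (2)(-1) = -8
AB[2,3] = (2)(2) + (2)(-1) = 2
AB[3,1] = (0)(1) + (3)(-3) = -9
AB[3,2] = (0)(-3) + (3)(-1) = -3
AB[3,3] = (0)(2) + (3)(-1) = -3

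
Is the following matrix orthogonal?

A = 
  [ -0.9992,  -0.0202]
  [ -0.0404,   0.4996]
No

AᵀA = 
  [  1,   0]
  [  0,   0.2500]
≠ I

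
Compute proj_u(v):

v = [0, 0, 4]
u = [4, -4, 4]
proj_u(v) = [4/3, -4/3, 4/3]

v·u = (0)(4) + (0)(-4) + (4)(4) = 16
u·u = (4)² + (-4)² + (4)² = 48
proj_u(v) = (v·u / u·u) × u = (16/48) × u = (1/3) × u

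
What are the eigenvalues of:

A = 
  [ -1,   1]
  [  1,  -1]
λ = 0, -2

tr(A) = -2, det(A) = 0
Characteristic polynomial: λ² - tr(A)λ + det(A) = λ² + 2λ
λ² + 2λ = λ(λ + 2)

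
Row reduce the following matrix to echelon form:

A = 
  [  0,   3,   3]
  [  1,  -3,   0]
Row operations:
Swap R1 ↔ R2

Resulting echelon form:
REF = 
  [  1,  -3,   0]
  [  0,   3,   3]

Rank = 2 (number of non-zero pivot rows).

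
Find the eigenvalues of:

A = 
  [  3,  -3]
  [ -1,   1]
tr(A) = 4, det(A) = 0
Characteristic polynomial: λ² - tr(A)λ + det(A) = λ² - 4λ
λ² - 4λ = λ(λ - 4)

λ = 4, 0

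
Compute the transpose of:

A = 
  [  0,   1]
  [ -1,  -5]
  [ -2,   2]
Aᵀ = 
  [  0,  -1,  -2]
  [  1,  -5,   2]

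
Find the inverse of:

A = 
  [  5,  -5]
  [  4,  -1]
det(A) = (5)(-1) - (-5)(4) = 15
For a 2×2 matrix, A⁻¹ = (1/det(A)) · [[d, -b], [-c, a]]
    = (1/15) · [[-1, 5], [-4, 5]]

A⁻¹ = 
  [-1/15,   1/3]
  [-4/15,   1/3]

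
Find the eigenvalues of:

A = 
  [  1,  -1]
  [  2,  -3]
λ = -1 + √2, -1 - √2  (≈ 0.4142, -2.414)

tr(A) = -2, det(A) = -1
Characteristic polynomial: λ² - tr(A)λ + det(A) = λ² + 2λ - 1
λ² + 2λ - 1 = 0  ⇒  λ = (-2 ± √((2)² - 4·(-1)))/2 = (-2 ± √(8))/2
  = -1 + √2,  -1 - √2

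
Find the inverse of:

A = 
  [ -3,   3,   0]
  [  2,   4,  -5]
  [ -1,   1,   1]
det(A) = (-3)·((4)(1) - (-5)(1)) - (3)·((2)(1) - (-5)(-1)) + (0)·((2)(1) - (4)(-1))
  = (-3)(9) - (3)(-3) + (0)(6)
  = -18
det(A) = -18 ≠ 0, so A is invertible.

Cofactors Cᵢⱼ = (-1)ⁱ⁺ʲ·Mᵢⱼ:
C = 
  [  9,   3,   6]
  [ -3,  -3,   0]
  [-15, -15, -18]

adj(A) = Cᵀ:
adj(A) = 
  [  9,  -3, -15]
  [  3,  -3, -15]
  [  6,   0, -18]

A⁻¹ = (-1/18) · adj(A):
A⁻¹ = 
  [-1/2,  1/6,  5/6]
  [-1/6,  1/6,  5/6]
  [-1/3,    0,    1]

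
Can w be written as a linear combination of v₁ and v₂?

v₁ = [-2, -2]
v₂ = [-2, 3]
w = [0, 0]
Yes

Form the augmented matrix and row-reduce:
[v₁|v₂|w] = 
  [ -2,  -2,   0]
  [ -2,   3,   0]
R2 → R2 - (1)·R1
REF = 
  [ -2,  -2,   0]
  [  0,   5,   0]

No row of the form [0 0 | nonzero], so the system is consistent. Back-substitution gives c₁ = 0, c₂ = 0: w = (0)·v₁ + (0)·v₂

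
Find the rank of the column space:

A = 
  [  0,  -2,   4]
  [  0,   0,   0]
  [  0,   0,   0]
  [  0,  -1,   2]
Row reduce:
R4 → R4 - (1/2)·R1
REF = 
  [  0,  -2,   4]
  [  0,   0,   0]
  [  0,   0,   0]
  [  0,   0,   0]
Pivot columns: 2 → 1 pivot.
dim(Col(A)) = number of pivot columns = 1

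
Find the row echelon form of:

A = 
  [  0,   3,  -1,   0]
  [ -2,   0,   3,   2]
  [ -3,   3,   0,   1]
Row operations:
Swap R1 ↔ R2
R3 → R3 - (3/2)·R1
R3 → R3 - (1)·R2

Resulting echelon form:
REF = 
  [  -2,    0,    3,    2]
  [   0,    3,   -1,    0]
  [   0,    0, -7/2,   -2]

Rank = 3 (number of non-zero pivot rows).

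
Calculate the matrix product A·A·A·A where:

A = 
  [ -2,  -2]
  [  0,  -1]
A² = A·A:
A²[1,1] = (-2)(-2) + (-2)(0) = 4
A²[1,2] = (-2)(-2) + (-2)(-1) = 6
A²[2,1] = (0)(-2) + (-1)(0) = 0
A²[2,2] = (0)(-2) + (-1)(-1) = 1
A² = 
  [  4,   6]
  [  0,   1]

A^3 = A^2·A:
A^3[1,1] = (4)(-2) + (6)(0) = -8
A^3[1,2] = (4)(-2) + (6)(-1) = -14
A^3[2,1] = (0)(-2) + (1)(0) = 0
A^3[2,2] = (0)(-2) + (1)(-1) = -1
A^3 = 
  [ -8, -14]
  [  0,  -1]

A^4 = A^3·A:
A^4[1,1] = (-8)(-2) + (-14)(0) = 16
A^4[1,2] = (-8)(-2) + (-14)(-1) = 30
A^4[2,1] = (0)(-2) + (-1)(0) = 0
A^4[2,2] = (0)(-2) + (-1)(-1) = 1
A^4 = 
  [ 16,  30]
  [  0,   1]

Therefore
A^4 = 
  [ 16,  30]
  [  0,   1]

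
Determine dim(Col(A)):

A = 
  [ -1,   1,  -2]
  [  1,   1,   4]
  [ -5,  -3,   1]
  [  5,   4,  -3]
Row reduce:
R2 → R2 + (1)·R1
R3 → R3 - (5)·R1
R4 → R4 + (5)·R1
R3 → R3 + (4)·R2
R4 → R4 - (9/2)·R2
R4 → R4 + (22/19)·R3
REF = 
  [ -1,   1,  -2]
  [  0,   2,   2]
  [  0,   0,  19]
  [  0,   0,   0]
Pivot columns: 1, 2, 3 → 3 pivots.
dim(Col(A)) = number of pivot columns = 3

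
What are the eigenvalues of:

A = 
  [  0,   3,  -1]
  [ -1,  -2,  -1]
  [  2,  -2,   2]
λ = -2, 1 + i√2, 1 - i√2  (≈ -2, 1 + 1.414i, 1 - 1.414i)

Characteristic polynomial: det(λI - A) = λ³ - λ + 6
Testing integer divisors of the constant term: p(-2) = 0, so (λ + 2) is a factor:
p(λ) = (λ + 2)(λ² - 2λ + 3)
λ² - 2λ + 3 = 0  ⇒  λ = (2 ± √((-2)² - 4·(3)))/2 = (2 ± √(-8))/2
  = 1 + i√2,  1 - i√2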